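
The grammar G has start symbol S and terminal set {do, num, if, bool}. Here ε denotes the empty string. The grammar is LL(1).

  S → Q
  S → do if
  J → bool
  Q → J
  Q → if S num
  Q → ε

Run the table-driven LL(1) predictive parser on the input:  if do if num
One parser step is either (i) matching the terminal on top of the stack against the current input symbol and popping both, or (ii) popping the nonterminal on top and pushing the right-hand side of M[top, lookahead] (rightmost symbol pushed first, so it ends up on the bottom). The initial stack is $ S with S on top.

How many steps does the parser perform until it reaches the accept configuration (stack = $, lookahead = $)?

step 1: stack=$ S  input=if do if num $  — expand S → Q
step 2: stack=$ Q  input=if do if num $  — expand Q → if S num
step 3: stack=$ num S if  input=if do if num $  — match if
step 4: stack=$ num S  input=do if num $  — expand S → do if
step 5: stack=$ num if do  input=do if num $  — match do
step 6: stack=$ num if  input=if num $  — match if
step 7: stack=$ num  input=num $  — match num
Accept reached after 7 steps.

7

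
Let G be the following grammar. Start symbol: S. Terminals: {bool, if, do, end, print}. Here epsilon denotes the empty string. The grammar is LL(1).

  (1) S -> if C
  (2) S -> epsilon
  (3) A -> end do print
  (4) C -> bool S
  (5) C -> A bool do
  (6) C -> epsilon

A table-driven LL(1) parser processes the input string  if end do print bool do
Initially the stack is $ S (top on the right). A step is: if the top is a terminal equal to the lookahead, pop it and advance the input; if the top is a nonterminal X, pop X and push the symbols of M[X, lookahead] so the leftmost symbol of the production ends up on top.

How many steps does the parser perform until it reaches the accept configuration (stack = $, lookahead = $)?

9

     Stack                   Input                      Action
  1  $ S                     if end do print bool do $  expand S -> if C
  2  $ C if                  if end do print bool do $  match if
  3  $ C                     end do print bool do $     expand C -> A bool do
  4  $ do bool A             end do print bool do $     expand A -> end do print
  5  $ do bool print do end  end do print bool do $     match end
  6  $ do bool print do      do print bool do $         match do
  7  $ do bool print         print bool do $            match print
  8  $ do bool               bool do $                  match bool
  9  $ do                    do $                       match do
Accept reached after 9 steps.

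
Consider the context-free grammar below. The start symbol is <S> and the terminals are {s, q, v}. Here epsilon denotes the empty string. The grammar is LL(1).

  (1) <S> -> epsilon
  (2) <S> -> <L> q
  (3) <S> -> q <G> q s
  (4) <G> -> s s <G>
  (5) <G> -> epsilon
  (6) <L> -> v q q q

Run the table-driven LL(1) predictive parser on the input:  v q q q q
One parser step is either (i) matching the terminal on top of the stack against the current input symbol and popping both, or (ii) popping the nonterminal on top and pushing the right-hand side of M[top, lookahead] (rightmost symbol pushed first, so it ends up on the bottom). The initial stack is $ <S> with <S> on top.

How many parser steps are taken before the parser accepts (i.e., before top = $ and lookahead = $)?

7

     Stack        Input        Action
  1  $ <S>        v q q q q $  expand <S> -> <L> q
  2  $ q <L>      v q q q q $  expand <L> -> v q q q
  3  $ q q q q v  v q q q q $  match v
  4  $ q q q q    q q q q $    match q
  5  $ q q q      q q q $      match q
  6  $ q q        q q $        match q
  7  $ q          q $          match q
Accept reached after 7 steps.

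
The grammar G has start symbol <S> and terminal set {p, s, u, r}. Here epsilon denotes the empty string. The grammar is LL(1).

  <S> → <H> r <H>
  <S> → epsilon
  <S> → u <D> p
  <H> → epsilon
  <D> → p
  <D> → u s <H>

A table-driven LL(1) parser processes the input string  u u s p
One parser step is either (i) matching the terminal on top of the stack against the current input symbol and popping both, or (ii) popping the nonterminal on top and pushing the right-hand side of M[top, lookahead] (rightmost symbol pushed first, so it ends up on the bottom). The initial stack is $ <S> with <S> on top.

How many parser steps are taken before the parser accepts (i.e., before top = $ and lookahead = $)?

     Stack        Input      Action
  1  $ <S>        u u s p $  expand <S> → u <D> p
  2  $ p <D> u    u u s p $  match u
  3  $ p <D>      u s p $    expand <D> → u s <H>
  4  $ p <H> s u  u s p $    match u
  5  $ p <H> s    s p $      match s
  6  $ p <H>      p $        expand <H> → epsilon
  7  $ p          p $        match p
Accept reached after 7 steps.

7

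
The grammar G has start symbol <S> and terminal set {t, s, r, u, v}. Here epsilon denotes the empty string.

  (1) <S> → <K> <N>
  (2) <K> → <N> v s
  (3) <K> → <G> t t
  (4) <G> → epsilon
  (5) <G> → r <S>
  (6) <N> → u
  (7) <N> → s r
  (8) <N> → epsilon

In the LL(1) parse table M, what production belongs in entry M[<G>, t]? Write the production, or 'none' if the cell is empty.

<G> → epsilon

FIRST(<G>) = {epsilon, r}
FIRST(<N>) = {epsilon, s, u}
FIRST(<K>) = {r, s, t, u, v}  (via <N> v s, <G> t t)
FIRST(<S>) = {r, s, t, u, v}  (via <K> <N>)
FOLLOW(<S>) includes $ since <S> is the start symbol.
FOLLOW(<G>): in <K>→<G> t t, <G> is followed by t t with FIRST {t}. Thus FOLLOW(<G>) = {t}.
For <G> → epsilon: FIRST(epsilon) = {epsilon}, so it goes in M[<G>, t] for t ∈ {}; since epsilon ∈ FIRST, also for every t ∈ FOLLOW(<G>) = {t}.
For <G> → r <S>: FIRST(r <S>) = {r}, so it goes in M[<G>, t] for t ∈ {r}.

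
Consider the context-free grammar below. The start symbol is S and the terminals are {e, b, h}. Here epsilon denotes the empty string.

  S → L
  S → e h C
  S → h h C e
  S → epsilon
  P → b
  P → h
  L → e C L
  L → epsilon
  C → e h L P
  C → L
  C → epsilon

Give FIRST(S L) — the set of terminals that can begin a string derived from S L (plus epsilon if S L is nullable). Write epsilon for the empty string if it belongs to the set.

FIRST(P): from P→b we get {b}; from P→h we get {h}. So FIRST(P) = {b, h}.
FIRST(L): from L→e C L we get {e}; from L→epsilon we get {epsilon}. So FIRST(L) = {epsilon, e}.
FIRST(S): from S→L we get {epsilon, e}; from S→e h C we get {e}; from S→h h C e we get {h}; from S→epsilon we get {epsilon}. So FIRST(S) = {epsilon, e, h}.
FIRST(C): from C→e h L P we get {e}; from C→L we get {epsilon, e}; from C→epsilon we get {epsilon}. So FIRST(C) = {epsilon, e}.
FIRST(S L): take FIRST of each symbol in turn, carrying on past any symbol whose FIRST contains epsilon; result {epsilon, e, h}.

{epsilon, e, h}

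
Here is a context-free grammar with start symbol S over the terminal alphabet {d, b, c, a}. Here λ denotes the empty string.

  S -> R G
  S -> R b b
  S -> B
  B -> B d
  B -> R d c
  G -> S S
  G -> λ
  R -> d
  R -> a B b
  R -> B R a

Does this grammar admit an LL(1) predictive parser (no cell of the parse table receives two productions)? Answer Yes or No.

No

FIRST(S) = {a, d}
FIRST(B) = {a, d}
FIRST(G) = {λ, a, d}
FIRST(R) = {a, d}
FOLLOW(S) = {$, a, d}
FOLLOW(B) = {$, a, b, d}
FOLLOW(G) = {$, a, d}
FOLLOW(R) = {$, a, b, d}
Cell M[B, a] receives both B -> B d and B -> R d c — the grammar is not LL(1).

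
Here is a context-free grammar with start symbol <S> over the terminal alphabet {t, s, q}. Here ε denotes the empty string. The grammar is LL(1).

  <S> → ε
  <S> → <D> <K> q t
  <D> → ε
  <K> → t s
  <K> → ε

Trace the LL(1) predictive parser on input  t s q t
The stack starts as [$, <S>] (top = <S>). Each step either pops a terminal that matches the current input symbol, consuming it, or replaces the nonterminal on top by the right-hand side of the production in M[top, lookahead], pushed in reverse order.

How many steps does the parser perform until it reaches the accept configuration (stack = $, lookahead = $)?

     Stack          Input      Action
  1  $ <S>          t s q t $  expand <S> → <D> <K> q t
  2  $ t q <K> <D>  t s q t $  expand <D> → ε
  3  $ t q <K>      t s q t $  expand <K> → t s
  4  $ t q s t      t s q t $  match t
  5  $ t q s        s q t $    match s
  6  $ t q          q t $      match q
  7  $ t            t $        match t
Accept reached after 7 steps.

7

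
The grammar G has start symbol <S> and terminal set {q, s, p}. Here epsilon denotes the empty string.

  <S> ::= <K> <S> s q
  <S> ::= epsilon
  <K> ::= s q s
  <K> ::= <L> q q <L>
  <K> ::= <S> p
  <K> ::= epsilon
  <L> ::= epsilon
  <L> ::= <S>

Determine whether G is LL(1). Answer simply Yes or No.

FIRST(<S>) = {epsilon, p, q, s}
FIRST(<K>) = {epsilon, p, q, s}
FIRST(<L>) = {epsilon, p, q, s}
FOLLOW(<S>) = {$, p, q, s}
FOLLOW(<K>) = {p, q, s}
FOLLOW(<L>) = {p, q, s}
Cell M[<K>, p] receives both <K> ::= <L> q q <L> and <K> ::= <S> p and <K> ::= epsilon — the grammar is not LL(1).

No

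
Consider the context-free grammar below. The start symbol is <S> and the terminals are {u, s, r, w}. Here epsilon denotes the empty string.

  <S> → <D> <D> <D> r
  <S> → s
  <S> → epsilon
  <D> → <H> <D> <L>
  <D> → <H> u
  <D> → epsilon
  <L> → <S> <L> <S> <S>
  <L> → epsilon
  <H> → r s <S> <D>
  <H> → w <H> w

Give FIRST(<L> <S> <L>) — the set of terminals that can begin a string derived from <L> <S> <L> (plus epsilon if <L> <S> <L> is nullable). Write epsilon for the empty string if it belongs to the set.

FIRST(<H>): from <H>→r s <S> <D> we get {r}; from <H>→w <H> w we get {w}. So FIRST(<H>) = {r, w}.
FIRST(<D>): from <D>→<H> <D> <L> we get {r, w}; from <D>→<H> u we get {r, w}; from <D>→epsilon we get {epsilon}. So FIRST(<D>) = {epsilon, r, w}.
FIRST(<S>): from <S>→<D> <D> <D> r we get {r, w}; from <S>→s we get {s}; from <S>→epsilon we get {epsilon}. So FIRST(<S>) = {epsilon, r, s, w}.
FIRST(<L>): from <L>→<S> <L> <S> <S> we get {epsilon, r, s, w}; from <L>→epsilon we get {epsilon}. So FIRST(<L>) = {epsilon, r, s, w}.
FIRST(<L> <S> <L>): take FIRST of each symbol in turn, carrying on past any symbol whose FIRST contains epsilon; result {epsilon, r, s, w}.

{epsilon, r, s, w}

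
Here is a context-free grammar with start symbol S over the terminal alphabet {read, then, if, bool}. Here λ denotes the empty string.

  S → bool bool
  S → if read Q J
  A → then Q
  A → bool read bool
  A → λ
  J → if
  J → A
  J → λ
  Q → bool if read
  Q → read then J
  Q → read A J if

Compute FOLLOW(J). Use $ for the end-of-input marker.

FIRST(S): from S→bool bool we get {bool}; from S→if read Q J we get {if}. So FIRST(S) = {bool, if}.
FIRST(A): from A→then Q we get {then}; from A→bool read bool we get {bool}; from A→λ we get {λ}. So FIRST(A) = {λ, bool, then}.
FIRST(Q): from Q→bool if read we get {bool}; from Q→read then J we get {read}; from Q→read A J if we get {read}. So FIRST(Q) = {bool, read}.
FIRST(J): from J→if we get {if}; from J→A we get {λ, bool, then}; from J→λ we get {λ}. So FIRST(J) = {λ, bool, if, then}.
FOLLOW(S) includes $ since S is the start symbol.
FOLLOW(S): S appears on no right-hand side. Thus FOLLOW(S) = {$}.
FOLLOW(A): in J→A, the suffix after A is empty, so FOLLOW(A) ⊇ FOLLOW(J) = {$, bool, if, then}; in Q→read A J if, A is followed by J if with FIRST {bool, if, then}. Thus FOLLOW(A) = {$, bool, if, then}.
FOLLOW(Q): in S→if read Q J, Q is followed by J with FIRST {λ, bool, if, then}; in S→if read Q J, the suffix after Q is nullable, so FOLLOW(Q) ⊇ FOLLOW(S) = {$}; in A→then Q, the suffix after Q is empty, so FOLLOW(Q) ⊇ FOLLOW(A) = {$, bool, if, then}. Thus FOLLOW(Q) = {$, bool, if, then}.
FOLLOW(J): in S→if read Q J, the suffix after J is empty, so FOLLOW(J) ⊇ FOLLOW(S) = {$}; in Q→read then J, the suffix after J is empty, so FOLLOW(J) ⊇ FOLLOW(Q) = {$, bool, if, then}; in Q→read A J if, J is followed by if with FIRST {if}. Thus FOLLOW(J) = {$, bool, if, then}.

{$, bool, if, then}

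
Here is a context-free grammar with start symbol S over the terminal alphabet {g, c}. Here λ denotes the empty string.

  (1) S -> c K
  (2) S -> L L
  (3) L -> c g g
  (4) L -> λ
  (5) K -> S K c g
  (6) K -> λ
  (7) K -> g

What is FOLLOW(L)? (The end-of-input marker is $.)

FIRST(L) = {λ, c}
FIRST(S) = {λ, c}  (via L L)
FIRST(K) = {λ, c, g}  (via S K c g)
FOLLOW(S) includes $ since S is the start symbol.
FOLLOW(S): in K->S K c g, S is followed by K c g with FIRST {c, g}. Thus FOLLOW(S) = {$, c, g}.
FOLLOW(L): in S->L L (occurrence 1), L is followed by L with FIRST {λ, c}; in S->L L (occurrence 1), the suffix after L is nullable, so FOLLOW(L) ⊇ FOLLOW(S) = {$, c, g}; in S->L L (occurrence 2), the suffix after L is empty, so FOLLOW(L) ⊇ FOLLOW(S) = {$, c, g}. Thus FOLLOW(L) = {$, c, g}.
FOLLOW(K): in S->c K, the suffix after K is empty, so FOLLOW(K) ⊇ FOLLOW(S) = {$, c, g}; in K->S K c g, K is followed by c g with FIRST {c}. Thus FOLLOW(K) = {$, c, g}.

{$, c, g}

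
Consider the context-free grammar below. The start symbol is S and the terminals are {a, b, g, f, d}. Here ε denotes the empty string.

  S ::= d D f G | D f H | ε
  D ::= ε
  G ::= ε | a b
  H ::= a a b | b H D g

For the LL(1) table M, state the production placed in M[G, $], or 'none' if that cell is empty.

G ::= ε

FIRST(D) = {ε}
FIRST(G) = {ε, a}
FIRST(H) = {a, b}
FIRST(S) = {ε, d, f}  (via D f H)
FOLLOW(S) includes $ since S is the start symbol.
FOLLOW(S): S appears on no right-hand side. Thus FOLLOW(S) = {$}.
FOLLOW(G): in S::=d D f G, the suffix after G is empty, so FOLLOW(G) ⊇ FOLLOW(S) = {$}. Thus FOLLOW(G) = {$}.
For G ::= ε: FIRST(ε) = {ε}, so it goes in M[G, t] for t ∈ {}; since ε ∈ FIRST, also for every t ∈ FOLLOW(G) = {$}.
For G ::= a b: FIRST(a b) = {a}, so it goes in M[G, t] for t ∈ {a}.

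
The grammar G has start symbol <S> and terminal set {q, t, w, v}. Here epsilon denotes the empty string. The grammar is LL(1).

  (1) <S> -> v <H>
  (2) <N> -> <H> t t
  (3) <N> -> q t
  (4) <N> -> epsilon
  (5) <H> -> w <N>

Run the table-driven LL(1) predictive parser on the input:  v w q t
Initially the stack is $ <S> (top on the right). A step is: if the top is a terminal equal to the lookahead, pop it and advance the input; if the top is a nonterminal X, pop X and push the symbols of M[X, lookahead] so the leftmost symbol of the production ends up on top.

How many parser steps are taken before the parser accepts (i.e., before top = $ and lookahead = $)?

step 1: stack=$ <S>  input=v w q t $  — expand <S> -> v <H>
step 2: stack=$ <H> v  input=v w q t $  — match v
step 3: stack=$ <H>  input=w q t $  — expand <H> -> w <N>
step 4: stack=$ <N> w  input=w q t $  — match w
step 5: stack=$ <N>  input=q t $  — expand <N> -> q t
step 6: stack=$ t q  input=q t $  — match q
step 7: stack=$ t  input=t $  — match t
Accept reached after 7 steps.

7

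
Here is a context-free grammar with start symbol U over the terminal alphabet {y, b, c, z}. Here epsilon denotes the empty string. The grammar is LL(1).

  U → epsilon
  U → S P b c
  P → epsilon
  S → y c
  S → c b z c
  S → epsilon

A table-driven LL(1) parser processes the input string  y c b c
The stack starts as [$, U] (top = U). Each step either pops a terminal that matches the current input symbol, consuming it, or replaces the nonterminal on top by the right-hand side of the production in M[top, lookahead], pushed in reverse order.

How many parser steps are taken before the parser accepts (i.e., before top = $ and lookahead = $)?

     Stack        Input      Action
  1  $ U          y c b c $  expand U → S P b c
  2  $ c b P S    y c b c $  expand S → y c
  3  $ c b P c y  y c b c $  match y
  4  $ c b P c    c b c $    match c
  5  $ c b P      b c $      expand P → epsilon
  6  $ c b        b c $      match b
  7  $ c          c $        match c
Accept reached after 7 steps.

7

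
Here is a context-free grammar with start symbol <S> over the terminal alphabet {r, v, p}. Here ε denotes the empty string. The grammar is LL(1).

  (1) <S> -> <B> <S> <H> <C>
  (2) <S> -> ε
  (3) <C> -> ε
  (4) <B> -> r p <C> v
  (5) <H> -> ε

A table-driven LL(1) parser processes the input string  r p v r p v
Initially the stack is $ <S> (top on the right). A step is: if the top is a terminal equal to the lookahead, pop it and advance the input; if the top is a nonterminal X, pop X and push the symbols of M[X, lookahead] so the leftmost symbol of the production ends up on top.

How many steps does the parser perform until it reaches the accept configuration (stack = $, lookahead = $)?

17

      Stack                            Input          Action
   1  $ <S>                            r p v r p v $  expand <S> -> <B> <S> <H> <C>
   2  $ <C> <H> <S> <B>                r p v r p v $  expand <B> -> r p <C> v
   3  $ <C> <H> <S> v <C> p r          r p v r p v $  match r
   4  $ <C> <H> <S> v <C> p            p v r p v $    match p
   5  $ <C> <H> <S> v <C>              v r p v $      expand <C> -> ε
   6  $ <C> <H> <S> v                  v r p v $      match v
   7  $ <C> <H> <S>                    r p v $        expand <S> -> <B> <S> <H> <C>
   8  $ <C> <H> <C> <H> <S> <B>        r p v $        expand <B> -> r p <C> v
   9  $ <C> <H> <C> <H> <S> v <C> p r  r p v $        match r
  10  $ <C> <H> <C> <H> <S> v <C> p    p v $          match p
  11  $ <C> <H> <C> <H> <S> v <C>      v $            expand <C> -> ε
  12  $ <C> <H> <C> <H> <S> v          v $            match v
  13  $ <C> <H> <C> <H> <S>            $              expand <S> -> ε
  14  $ <C> <H> <C> <H>                $              expand <H> -> ε
  15  $ <C> <H> <C>                    $              expand <C> -> ε
  16  $ <C> <H>                        $              expand <H> -> ε
  17  $ <C>                            $              expand <C> -> ε
Accept reached after 17 steps.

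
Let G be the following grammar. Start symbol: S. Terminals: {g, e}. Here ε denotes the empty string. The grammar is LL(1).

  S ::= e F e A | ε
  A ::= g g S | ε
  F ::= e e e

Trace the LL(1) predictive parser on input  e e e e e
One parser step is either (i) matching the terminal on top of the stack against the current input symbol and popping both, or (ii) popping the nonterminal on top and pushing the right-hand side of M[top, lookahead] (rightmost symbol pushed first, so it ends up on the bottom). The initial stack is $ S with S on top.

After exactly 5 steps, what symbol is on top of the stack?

step 1: stack=$ S  input=e e e e e $  — expand S ::= e F e A
step 2: stack=$ A e F e  input=e e e e e $  — match e
step 3: stack=$ A e F  input=e e e e $  — expand F ::= e e e
step 4: stack=$ A e e e e  input=e e e e $  — match e
step 5: stack=$ A e e e  input=e e e $  — match e
Stack after step 5: $ A e e (top = e).

e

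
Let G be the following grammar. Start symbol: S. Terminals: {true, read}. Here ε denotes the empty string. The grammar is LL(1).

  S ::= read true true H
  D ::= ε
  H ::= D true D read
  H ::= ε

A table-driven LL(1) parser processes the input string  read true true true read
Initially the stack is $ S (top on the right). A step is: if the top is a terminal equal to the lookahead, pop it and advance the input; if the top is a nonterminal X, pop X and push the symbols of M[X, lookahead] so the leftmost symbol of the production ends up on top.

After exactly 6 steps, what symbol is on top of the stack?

step 1: stack=$ S  input=read true true true read $  — expand S ::= read true true H
step 2: stack=$ H true true read  input=read true true true read $  — match read
step 3: stack=$ H true true  input=true true true read $  — match true
step 4: stack=$ H true  input=true true read $  — match true
step 5: stack=$ H  input=true read $  — expand H ::= D true D read
step 6: stack=$ read D true D  input=true read $  — expand D ::= ε
Stack after step 6: $ read D true (top = true).

true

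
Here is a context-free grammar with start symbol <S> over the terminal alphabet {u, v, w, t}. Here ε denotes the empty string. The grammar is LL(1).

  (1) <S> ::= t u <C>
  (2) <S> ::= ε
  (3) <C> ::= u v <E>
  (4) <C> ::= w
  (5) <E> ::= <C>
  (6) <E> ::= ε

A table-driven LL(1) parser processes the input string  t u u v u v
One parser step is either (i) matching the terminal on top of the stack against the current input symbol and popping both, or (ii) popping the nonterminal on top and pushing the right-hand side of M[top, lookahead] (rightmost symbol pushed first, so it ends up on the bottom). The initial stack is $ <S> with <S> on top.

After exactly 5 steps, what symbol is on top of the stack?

v

step 1: stack=$ <S>  input=t u u v u v $  — expand <S> ::= t u <C>
step 2: stack=$ <C> u t  input=t u u v u v $  — match t
step 3: stack=$ <C> u  input=u u v u v $  — match u
step 4: stack=$ <C>  input=u v u v $  — expand <C> ::= u v <E>
step 5: stack=$ <E> v u  input=u v u v $  — match u
Stack after step 5: $ <E> v (top = v).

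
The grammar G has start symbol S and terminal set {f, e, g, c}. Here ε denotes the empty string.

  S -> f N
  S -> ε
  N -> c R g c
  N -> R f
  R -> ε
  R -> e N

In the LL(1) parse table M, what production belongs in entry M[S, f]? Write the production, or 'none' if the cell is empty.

FIRST(S) = {ε, f}
FIRST(R) = {ε, e}
FIRST(N) = {c, e, f}  (via R f)
FOLLOW(S) includes $ since S is the start symbol.
FOLLOW(S): S appears on no right-hand side. Thus FOLLOW(S) = {$}.
For S -> f N: FIRST(f N) = {f}, so it goes in M[S, t] for t ∈ {f}.
For S -> ε: FIRST(ε) = {ε}, so it goes in M[S, t] for t ∈ {}; since ε ∈ FIRST, also for every t ∈ FOLLOW(S) = {$}.

S -> f N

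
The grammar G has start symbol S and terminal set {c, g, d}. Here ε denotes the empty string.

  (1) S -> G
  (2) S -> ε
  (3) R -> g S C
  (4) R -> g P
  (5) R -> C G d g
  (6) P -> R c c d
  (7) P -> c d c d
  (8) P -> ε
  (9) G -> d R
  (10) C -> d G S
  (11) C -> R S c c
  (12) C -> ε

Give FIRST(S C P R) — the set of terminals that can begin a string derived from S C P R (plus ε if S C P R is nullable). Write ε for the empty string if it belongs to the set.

FIRST(G) = {d}
FIRST(S) = {ε, d}  (via G)
FIRST(R) = {d, g}  (via C G d g)
FIRST(P) = {ε, c, d, g}  (via R c c d)
FIRST(C) = {ε, d, g}  (via R S c c)
FIRST(S C P R): take FIRST of each symbol in turn, carrying on past any symbol whose FIRST contains ε; result {c, d, g}.

{c, d, g}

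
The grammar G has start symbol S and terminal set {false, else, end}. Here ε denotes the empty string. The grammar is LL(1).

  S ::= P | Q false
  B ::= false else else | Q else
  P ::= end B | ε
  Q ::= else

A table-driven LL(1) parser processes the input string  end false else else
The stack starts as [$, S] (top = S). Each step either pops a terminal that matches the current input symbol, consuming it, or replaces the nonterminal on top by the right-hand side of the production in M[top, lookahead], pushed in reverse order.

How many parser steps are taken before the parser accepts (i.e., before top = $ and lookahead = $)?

7

     Stack              Input                  Action
  1  $ S                end false else else $  expand S ::= P
  2  $ P                end false else else $  expand P ::= end B
  3  $ B end            end false else else $  match end
  4  $ B                false else else $      expand B ::= false else else
  5  $ else else false  false else else $      match false
  6  $ else else        else else $            match else
  7  $ else             else $                 match else
Accept reached after 7 steps.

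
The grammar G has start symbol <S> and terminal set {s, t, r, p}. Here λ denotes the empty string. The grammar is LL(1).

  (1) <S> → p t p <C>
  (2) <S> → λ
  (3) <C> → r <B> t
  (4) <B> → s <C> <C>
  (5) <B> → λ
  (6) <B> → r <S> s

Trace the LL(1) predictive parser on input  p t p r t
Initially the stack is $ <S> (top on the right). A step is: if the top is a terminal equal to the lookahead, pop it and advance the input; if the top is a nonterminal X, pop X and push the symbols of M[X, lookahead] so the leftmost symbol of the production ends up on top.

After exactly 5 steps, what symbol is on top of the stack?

r

step 1: stack=$ <S>  input=p t p r t $  — expand <S> → p t p <C>
step 2: stack=$ <C> p t p  input=p t p r t $  — match p
step 3: stack=$ <C> p t  input=t p r t $  — match t
step 4: stack=$ <C> p  input=p r t $  — match p
step 5: stack=$ <C>  input=r t $  — expand <C> → r <B> t
Stack after step 5: $ t <B> r (top = r).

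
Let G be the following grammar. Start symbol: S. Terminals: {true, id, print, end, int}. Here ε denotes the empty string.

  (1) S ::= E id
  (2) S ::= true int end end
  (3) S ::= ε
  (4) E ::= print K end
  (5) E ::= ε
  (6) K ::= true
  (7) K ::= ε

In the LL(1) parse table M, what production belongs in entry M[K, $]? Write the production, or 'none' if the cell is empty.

FIRST(E): from E::=print K end we get {print}; from E::=ε we get {ε}. So FIRST(E) = {ε, print}.
FIRST(K): from K::=true we get {true}; from K::=ε we get {ε}. So FIRST(K) = {ε, true}.
FIRST(S): from S::=E id we get {id, print}; from S::=true int end end we get {true}; from S::=ε we get {ε}. So FIRST(S) = {ε, id, print, true}.
FOLLOW(S) includes $ since S is the start symbol.
FOLLOW(K): in E::=print K end, K is followed by end with FIRST {end}. Thus FOLLOW(K) = {end}.
For K ::= true: FIRST(true) = {true}, so it goes in M[K, t] for t ∈ {true}.
For K ::= ε: FIRST(ε) = {ε}, so it goes in M[K, t] for t ∈ {}; since ε ∈ FIRST, also for every t ∈ FOLLOW(K) = {end}.
None of these place a production in M[K, $].

none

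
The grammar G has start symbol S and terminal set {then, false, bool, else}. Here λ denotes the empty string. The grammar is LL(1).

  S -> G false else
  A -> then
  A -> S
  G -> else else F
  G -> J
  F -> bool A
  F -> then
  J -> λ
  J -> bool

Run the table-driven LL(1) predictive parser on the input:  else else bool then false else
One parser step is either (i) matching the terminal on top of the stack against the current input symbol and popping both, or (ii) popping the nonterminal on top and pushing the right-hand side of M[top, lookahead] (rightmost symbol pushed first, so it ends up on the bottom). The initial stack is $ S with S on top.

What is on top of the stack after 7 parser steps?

     Stack                     Input                             Action
  1  $ S                       else else bool then false else $  expand S -> G false else
  2  $ else false G            else else bool then false else $  expand G -> else else F
  3  $ else false F else else  else else bool then false else $  match else
  4  $ else false F else       else bool then false else $       match else
  5  $ else false F            bool then false else $            expand F -> bool A
  6  $ else false A bool       bool then false else $            match bool
  7  $ else false A            then false else $                 expand A -> then
Stack after step 7: $ else false then (top = then).

then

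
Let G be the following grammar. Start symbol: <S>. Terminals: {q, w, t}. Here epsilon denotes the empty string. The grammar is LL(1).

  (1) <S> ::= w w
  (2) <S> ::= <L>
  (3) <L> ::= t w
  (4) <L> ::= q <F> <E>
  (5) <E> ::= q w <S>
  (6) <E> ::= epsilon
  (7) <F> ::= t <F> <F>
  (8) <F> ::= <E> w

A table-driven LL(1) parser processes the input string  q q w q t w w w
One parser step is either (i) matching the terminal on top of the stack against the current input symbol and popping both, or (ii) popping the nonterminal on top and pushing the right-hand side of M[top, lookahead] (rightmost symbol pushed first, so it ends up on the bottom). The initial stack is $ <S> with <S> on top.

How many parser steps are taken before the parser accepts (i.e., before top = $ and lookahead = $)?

      Stack                  Input              Action
   1  $ <S>                  q q w q t w w w $  expand <S> ::= <L>
   2  $ <L>                  q q w q t w w w $  expand <L> ::= q <F> <E>
   3  $ <E> <F> q            q q w q t w w w $  match q
   4  $ <E> <F>              q w q t w w w $    expand <F> ::= <E> w
   5  $ <E> w <E>            q w q t w w w $    expand <E> ::= q w <S>
   6  $ <E> w <S> w q        q w q t w w w $    match q
   7  $ <E> w <S> w          w q t w w w $      match w
   8  $ <E> w <S>            q t w w w $        expand <S> ::= <L>
   9  $ <E> w <L>            q t w w w $        expand <L> ::= q <F> <E>
  10  $ <E> w <E> <F> q      q t w w w $        match q
  11  $ <E> w <E> <F>        t w w w $          expand <F> ::= t <F> <F>
  12  $ <E> w <E> <F> <F> t  t w w w $          match t
  13  $ <E> w <E> <F> <F>    w w w $            expand <F> ::= <E> w
  14  $ <E> w <E> <F> w <E>  w w w $            expand <E> ::= epsilon
  15  $ <E> w <E> <F> w      w w w $            match w
  16  $ <E> w <E> <F>        w w $              expand <F> ::= <E> w
  17  $ <E> w <E> w <E>      w w $              expand <E> ::= epsilon
  18  $ <E> w <E> w          w w $              match w
  19  $ <E> w <E>            w $                expand <E> ::= epsilon
  20  $ <E> w                w $                match w
  21  $ <E>                  $                  expand <E> ::= epsilon
Accept reached after 21 steps.

21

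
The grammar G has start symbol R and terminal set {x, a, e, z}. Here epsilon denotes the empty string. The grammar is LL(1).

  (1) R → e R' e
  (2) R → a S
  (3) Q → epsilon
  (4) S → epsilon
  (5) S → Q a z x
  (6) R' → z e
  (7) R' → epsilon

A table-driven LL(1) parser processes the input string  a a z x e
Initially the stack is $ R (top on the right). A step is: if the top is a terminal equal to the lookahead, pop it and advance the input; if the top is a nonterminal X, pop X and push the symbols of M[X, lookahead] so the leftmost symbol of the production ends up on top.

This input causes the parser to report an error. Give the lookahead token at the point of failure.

     Stack      Input        Action
  1  $ R        a a z x e $  expand R → a S
  2  $ S a      a a z x e $  match a
  3  $ S        a z x e $    expand S → Q a z x
  4  $ x z a Q  a z x e $    expand Q → epsilon
  5  $ x z a    a z x e $    match a
  6  $ x z      z x e $      match z
  7  $ x        x e $        match x
  8  $          e $          error: stack empty but input remains

e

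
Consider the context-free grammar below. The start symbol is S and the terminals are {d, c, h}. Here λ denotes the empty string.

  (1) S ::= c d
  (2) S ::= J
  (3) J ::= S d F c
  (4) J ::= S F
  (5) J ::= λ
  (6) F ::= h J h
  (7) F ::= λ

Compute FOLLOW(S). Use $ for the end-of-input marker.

FIRST(F): from F::=h J h we get {h}; from F::=λ we get {λ}. So FIRST(F) = {λ, h}.
FIRST(S): from S::=c d we get {c}; from S::=J we get {λ, c, d, h}. So FIRST(S) = {λ, c, d, h}.
FIRST(J): from J::=S d F c we get {c, d, h}; from J::=S F we get {λ, c, d, h}; from J::=λ we get {λ}. So FIRST(J) = {λ, c, d, h}.
FOLLOW(S) includes $ since S is the start symbol.
FOLLOW(S): in J::=S d F c, S is followed by d F c with FIRST {d}; in J::=S F, S is followed by F with FIRST {λ, h}; in J::=S F, the suffix after S is nullable, so FOLLOW(S) ⊇ FOLLOW(J) = {$, d, h}. Thus FOLLOW(S) = {$, d, h}.
FOLLOW(J): in S::=J, the suffix after J is empty, so FOLLOW(J) ⊇ FOLLOW(S) = {$, d, h}; in F::=h J h, J is followed by h with FIRST {h}. Thus FOLLOW(J) = {$, d, h}.
FOLLOW(F): in J::=S d F c, F is followed by c with FIRST {c}; in J::=S F, the suffix after F is empty, so FOLLOW(F) ⊇ FOLLOW(J) = {$, d, h}. Thus FOLLOW(F) = {$, c, d, h}.

{$, d, h}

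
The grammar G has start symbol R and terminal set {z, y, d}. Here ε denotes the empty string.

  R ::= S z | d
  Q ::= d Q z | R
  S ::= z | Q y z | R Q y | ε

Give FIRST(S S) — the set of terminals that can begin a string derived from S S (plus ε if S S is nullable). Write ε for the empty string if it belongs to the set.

{ε, d, z}

FIRST(R) = {d, z}  (via S z)
FIRST(Q) = {d, z}  (via R)
FIRST(S) = {ε, d, z}  (via Q y z, R Q y)
FIRST(S S): take FIRST of each symbol in turn, carrying on past any symbol whose FIRST contains ε; result {ε, d, z}.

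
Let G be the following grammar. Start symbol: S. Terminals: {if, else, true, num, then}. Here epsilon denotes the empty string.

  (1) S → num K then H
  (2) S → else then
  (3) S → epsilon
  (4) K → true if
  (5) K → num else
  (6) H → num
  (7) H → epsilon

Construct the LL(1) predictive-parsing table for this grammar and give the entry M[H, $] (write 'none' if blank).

FIRST(S): from S→num K then H we get {num}; from S→else then we get {else}; from S→epsilon we get {epsilon}. So FIRST(S) = {epsilon, else, num}.
FIRST(K): from K→true if we get {true}; from K→num else we get {num}. So FIRST(K) = {num, true}.
FIRST(H): from H→num we get {num}; from H→epsilon we get {epsilon}. So FIRST(H) = {epsilon, num}.
FOLLOW(S) includes $ since S is the start symbol.
FOLLOW(S): S appears on no right-hand side. Thus FOLLOW(S) = {$}.
FOLLOW(H): in S→num K then H, the suffix after H is empty, so FOLLOW(H) ⊇ FOLLOW(S) = {$}. Thus FOLLOW(H) = {$}.
For H → num: FIRST(num) = {num}, so it goes in M[H, t] for t ∈ {num}.
For H → epsilon: FIRST(epsilon) = {epsilon}, so it goes in M[H, t] for t ∈ {}; since epsilon ∈ FIRST, also for every t ∈ FOLLOW(H) = {$}.

H → epsilon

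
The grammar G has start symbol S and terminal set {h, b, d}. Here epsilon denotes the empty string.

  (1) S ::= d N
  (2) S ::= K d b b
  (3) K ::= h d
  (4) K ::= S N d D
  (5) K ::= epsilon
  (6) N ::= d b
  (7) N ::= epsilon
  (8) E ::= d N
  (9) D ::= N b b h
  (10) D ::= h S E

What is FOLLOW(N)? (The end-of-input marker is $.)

FIRST(N) = {epsilon, d}
FIRST(E) = {d}
FIRST(D) = {b, d, h}  (via N b b h)
FIRST(S) = {d, h}  (via K d b b)
FIRST(K) = {epsilon, d, h}  (via S N d D)
FOLLOW(S) includes $ since S is the start symbol.
FOLLOW(S): in K::=S N d D, S is followed by N d D with FIRST {d}; in D::=h S E, S is followed by E with FIRST {d}. Thus FOLLOW(S) = {$, d}.
FOLLOW(K): in S::=K d b b, K is followed by d b b with FIRST {d}. Thus FOLLOW(K) = {d}.
FOLLOW(D): in K::=S N d D, the suffix after D is empty, so FOLLOW(D) ⊇ FOLLOW(K) = {d}. Thus FOLLOW(D) = {d}.
FOLLOW(E): in D::=h S E, the suffix after E is empty, so FOLLOW(E) ⊇ FOLLOW(D) = {d}. Thus FOLLOW(E) = {d}.
FOLLOW(N): in S::=d N, the suffix after N is empty, so FOLLOW(N) ⊇ FOLLOW(S) = {$, d}; in K::=S N d D, N is followed by d D with FIRST {d}; in E::=d N, the suffix after N is empty, so FOLLOW(N) ⊇ FOLLOW(E) = {d}; in D::=N b b h, N is followed by b b h with FIRST {b}. Thus FOLLOW(N) = {$, b, d}.

{$, b, d}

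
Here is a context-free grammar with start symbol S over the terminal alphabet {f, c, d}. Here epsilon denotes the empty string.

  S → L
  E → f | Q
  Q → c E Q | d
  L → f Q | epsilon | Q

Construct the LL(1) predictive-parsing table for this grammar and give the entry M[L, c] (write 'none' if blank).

FIRST(Q) = {c, d}
FIRST(E) = {c, d, f}  (via Q)
FIRST(L) = {epsilon, c, d, f}  (via Q)
FIRST(S) = {epsilon, c, d, f}  (via L)
FOLLOW(S) includes $ since S is the start symbol.
FOLLOW(S): S appears on no right-hand side. Thus FOLLOW(S) = {$}.
FOLLOW(L): in S→L, the suffix after L is empty, so FOLLOW(L) ⊇ FOLLOW(S) = {$}. Thus FOLLOW(L) = {$}.
For L → f Q: FIRST(f Q) = {f}, so it goes in M[L, t] for t ∈ {f}.
For L → epsilon: FIRST(epsilon) = {epsilon}, so it goes in M[L, t] for t ∈ {}; since epsilon ∈ FIRST, also for every t ∈ FOLLOW(L) = {$}.
For L → Q: FIRST(Q) = {c, d}, so it goes in M[L, t] for t ∈ {c, d}.

L → Q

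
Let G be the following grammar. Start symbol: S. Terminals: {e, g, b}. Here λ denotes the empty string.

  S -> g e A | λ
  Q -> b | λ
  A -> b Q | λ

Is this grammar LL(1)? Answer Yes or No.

Yes

FIRST(S) = {λ, g}
FIRST(Q) = {λ, b}
FIRST(A) = {λ, b}
FOLLOW(S) = {$}
FOLLOW(Q) = {$}
FOLLOW(A) = {$}
Each cell of M receives at most one production.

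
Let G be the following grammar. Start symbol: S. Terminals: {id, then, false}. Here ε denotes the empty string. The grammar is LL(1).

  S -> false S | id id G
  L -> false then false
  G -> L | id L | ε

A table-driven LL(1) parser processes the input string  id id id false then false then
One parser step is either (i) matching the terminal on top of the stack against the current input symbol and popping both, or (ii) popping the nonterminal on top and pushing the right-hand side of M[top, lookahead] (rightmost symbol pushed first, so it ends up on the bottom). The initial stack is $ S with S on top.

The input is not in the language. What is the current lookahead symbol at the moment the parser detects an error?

then

      Stack               Input                             Action
   1  $ S                 id id id false then false then $  expand S -> id id G
   2  $ G id id           id id id false then false then $  match id
   3  $ G id              id id false then false then $     match id
   4  $ G                 id false then false then $        expand G -> id L
   5  $ L id              id false then false then $        match id
   6  $ L                 false then false then $           expand L -> false then false
   7  $ false then false  false then false then $           match false
   8  $ false then        then false then $                 match then
   9  $ false             false then $                      match false
  10  $                   then $                            error: stack empty but input remains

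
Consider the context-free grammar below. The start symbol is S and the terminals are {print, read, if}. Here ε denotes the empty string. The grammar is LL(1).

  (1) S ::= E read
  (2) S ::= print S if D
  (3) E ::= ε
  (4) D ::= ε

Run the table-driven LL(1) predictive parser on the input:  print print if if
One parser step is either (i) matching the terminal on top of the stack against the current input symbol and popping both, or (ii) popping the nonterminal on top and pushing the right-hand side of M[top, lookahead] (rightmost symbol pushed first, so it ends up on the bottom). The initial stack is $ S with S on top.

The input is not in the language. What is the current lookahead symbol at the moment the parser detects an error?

if

     Stack                Input                Action
  1  $ S                  print print if if $  expand S ::= print S if D
  2  $ D if S print       print print if if $  match print
  3  $ D if S             print if if $        expand S ::= print S if D
  4  $ D if D if S print  print if if $        match print
  5  $ D if D if S        if if $              error: M[S, if] is empty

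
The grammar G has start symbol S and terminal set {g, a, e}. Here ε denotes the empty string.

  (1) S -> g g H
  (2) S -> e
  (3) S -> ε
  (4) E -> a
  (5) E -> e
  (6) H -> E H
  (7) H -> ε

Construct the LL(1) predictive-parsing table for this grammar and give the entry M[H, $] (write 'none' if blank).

FIRST(S) = {ε, e, g}
FIRST(E) = {a, e}
FIRST(H) = {ε, a, e}  (via E H)
FOLLOW(S) includes $ since S is the start symbol.
FOLLOW(S): S appears on no right-hand side. Thus FOLLOW(S) = {$}.
FOLLOW(H): in S->g g H, the suffix after H is empty, so FOLLOW(H) ⊇ FOLLOW(S) = {$}; in H->E H, the suffix after H is empty (adds nothing new). Thus FOLLOW(H) = {$}.
For H -> E H: FIRST(E H) = {a, e}, so it goes in M[H, t] for t ∈ {a, e}.
For H -> ε: FIRST(ε) = {ε}, so it goes in M[H, t] for t ∈ {}; since ε ∈ FIRST, also for every t ∈ FOLLOW(H) = {$}.

H -> ε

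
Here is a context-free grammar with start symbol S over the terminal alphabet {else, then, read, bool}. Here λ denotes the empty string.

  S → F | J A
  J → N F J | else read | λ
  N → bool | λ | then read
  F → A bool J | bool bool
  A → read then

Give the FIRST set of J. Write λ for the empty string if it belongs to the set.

FIRST(N): from N→bool we get {bool}; from N→λ we get {λ}; from N→then read we get {then}. So FIRST(N) = {λ, bool, then}.
FIRST(A): from A→read then we get {read}. So FIRST(A) = {read}.
FIRST(F): from F→A bool J we get {read}; from F→bool bool we get {bool}. So FIRST(F) = {bool, read}.
FIRST(J): from J→N F J we get {bool, read, then}; from J→else read we get {else}; from J→λ we get {λ}. So FIRST(J) = {λ, bool, else, read, then}.
FIRST(S): from S→F we get {bool, read}; from S→J A we get {bool, else, read, then}. So FIRST(S) = {bool, else, read, then}.

{λ, bool, else, read, then}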